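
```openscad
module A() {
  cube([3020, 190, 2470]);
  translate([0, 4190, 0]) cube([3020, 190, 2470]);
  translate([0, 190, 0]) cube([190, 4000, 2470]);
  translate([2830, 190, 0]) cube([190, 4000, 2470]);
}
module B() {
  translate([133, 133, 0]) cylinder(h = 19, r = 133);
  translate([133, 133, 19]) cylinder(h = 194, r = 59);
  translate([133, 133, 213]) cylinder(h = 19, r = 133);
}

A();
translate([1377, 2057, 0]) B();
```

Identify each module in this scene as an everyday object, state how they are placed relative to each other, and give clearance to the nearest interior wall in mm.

Clearances: x = 1187, y = 1867; minimum 1187 mm.

A is a house frame. B is a spool. The spool sits inside the house frame, centred. The clearance to the nearest interior wall is 1187 mm.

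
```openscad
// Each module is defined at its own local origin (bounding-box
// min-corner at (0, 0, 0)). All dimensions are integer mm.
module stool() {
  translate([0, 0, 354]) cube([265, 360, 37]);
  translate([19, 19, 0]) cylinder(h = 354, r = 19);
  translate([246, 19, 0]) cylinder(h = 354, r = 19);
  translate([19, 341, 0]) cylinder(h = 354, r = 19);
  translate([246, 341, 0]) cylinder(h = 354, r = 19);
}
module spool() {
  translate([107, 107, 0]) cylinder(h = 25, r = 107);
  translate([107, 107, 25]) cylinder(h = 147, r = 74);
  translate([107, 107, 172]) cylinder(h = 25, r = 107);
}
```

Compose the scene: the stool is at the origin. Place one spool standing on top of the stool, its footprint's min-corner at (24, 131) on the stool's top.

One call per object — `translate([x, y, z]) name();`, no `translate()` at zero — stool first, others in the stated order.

stool();
translate([24, 131, 391]) spool();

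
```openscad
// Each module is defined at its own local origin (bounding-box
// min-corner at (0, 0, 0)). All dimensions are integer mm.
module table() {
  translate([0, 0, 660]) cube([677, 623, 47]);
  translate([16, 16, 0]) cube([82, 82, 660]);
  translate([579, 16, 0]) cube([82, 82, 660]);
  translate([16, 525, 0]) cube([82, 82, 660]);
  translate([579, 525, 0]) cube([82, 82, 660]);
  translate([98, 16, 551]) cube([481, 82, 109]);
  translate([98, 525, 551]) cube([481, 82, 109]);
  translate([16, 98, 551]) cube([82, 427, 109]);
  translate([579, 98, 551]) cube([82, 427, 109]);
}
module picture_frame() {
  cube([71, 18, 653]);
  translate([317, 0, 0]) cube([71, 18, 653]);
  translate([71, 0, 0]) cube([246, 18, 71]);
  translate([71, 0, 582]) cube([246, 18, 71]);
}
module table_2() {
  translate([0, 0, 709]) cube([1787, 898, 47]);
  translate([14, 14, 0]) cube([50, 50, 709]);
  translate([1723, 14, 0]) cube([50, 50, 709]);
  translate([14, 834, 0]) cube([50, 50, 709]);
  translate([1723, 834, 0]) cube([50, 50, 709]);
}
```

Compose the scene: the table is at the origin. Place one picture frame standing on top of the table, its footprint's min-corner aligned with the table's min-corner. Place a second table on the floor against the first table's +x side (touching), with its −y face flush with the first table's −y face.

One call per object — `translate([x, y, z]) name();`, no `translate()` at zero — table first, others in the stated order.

table();
translate([0, 0, 707]) picture_frame();
translate([677, 0, 0]) table_2();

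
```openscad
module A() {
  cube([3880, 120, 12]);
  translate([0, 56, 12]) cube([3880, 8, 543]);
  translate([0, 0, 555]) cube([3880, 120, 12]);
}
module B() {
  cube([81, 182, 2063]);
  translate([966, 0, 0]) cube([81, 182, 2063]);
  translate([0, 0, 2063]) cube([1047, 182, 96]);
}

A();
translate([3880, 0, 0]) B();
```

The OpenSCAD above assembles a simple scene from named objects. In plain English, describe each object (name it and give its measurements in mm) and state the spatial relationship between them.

A is an I-beam lying along x, 3880 mm long. Overall section height 567 mm. Two flanges 120 mm wide (y) and 12 mm thick, one on the floor and one at the top; a web 8 mm thick runs between them, centred on the flange width.

B is a rectangular door frame: two vertical jambs of 81×182 mm section, 2063 mm tall, with a clear opening 885 mm wide between their inner faces. A header 96 mm tall and 182 mm deep lies on top of the jambs and spans the full outside width.

The door frame is against the I-beam's +x side, with their −y faces flush.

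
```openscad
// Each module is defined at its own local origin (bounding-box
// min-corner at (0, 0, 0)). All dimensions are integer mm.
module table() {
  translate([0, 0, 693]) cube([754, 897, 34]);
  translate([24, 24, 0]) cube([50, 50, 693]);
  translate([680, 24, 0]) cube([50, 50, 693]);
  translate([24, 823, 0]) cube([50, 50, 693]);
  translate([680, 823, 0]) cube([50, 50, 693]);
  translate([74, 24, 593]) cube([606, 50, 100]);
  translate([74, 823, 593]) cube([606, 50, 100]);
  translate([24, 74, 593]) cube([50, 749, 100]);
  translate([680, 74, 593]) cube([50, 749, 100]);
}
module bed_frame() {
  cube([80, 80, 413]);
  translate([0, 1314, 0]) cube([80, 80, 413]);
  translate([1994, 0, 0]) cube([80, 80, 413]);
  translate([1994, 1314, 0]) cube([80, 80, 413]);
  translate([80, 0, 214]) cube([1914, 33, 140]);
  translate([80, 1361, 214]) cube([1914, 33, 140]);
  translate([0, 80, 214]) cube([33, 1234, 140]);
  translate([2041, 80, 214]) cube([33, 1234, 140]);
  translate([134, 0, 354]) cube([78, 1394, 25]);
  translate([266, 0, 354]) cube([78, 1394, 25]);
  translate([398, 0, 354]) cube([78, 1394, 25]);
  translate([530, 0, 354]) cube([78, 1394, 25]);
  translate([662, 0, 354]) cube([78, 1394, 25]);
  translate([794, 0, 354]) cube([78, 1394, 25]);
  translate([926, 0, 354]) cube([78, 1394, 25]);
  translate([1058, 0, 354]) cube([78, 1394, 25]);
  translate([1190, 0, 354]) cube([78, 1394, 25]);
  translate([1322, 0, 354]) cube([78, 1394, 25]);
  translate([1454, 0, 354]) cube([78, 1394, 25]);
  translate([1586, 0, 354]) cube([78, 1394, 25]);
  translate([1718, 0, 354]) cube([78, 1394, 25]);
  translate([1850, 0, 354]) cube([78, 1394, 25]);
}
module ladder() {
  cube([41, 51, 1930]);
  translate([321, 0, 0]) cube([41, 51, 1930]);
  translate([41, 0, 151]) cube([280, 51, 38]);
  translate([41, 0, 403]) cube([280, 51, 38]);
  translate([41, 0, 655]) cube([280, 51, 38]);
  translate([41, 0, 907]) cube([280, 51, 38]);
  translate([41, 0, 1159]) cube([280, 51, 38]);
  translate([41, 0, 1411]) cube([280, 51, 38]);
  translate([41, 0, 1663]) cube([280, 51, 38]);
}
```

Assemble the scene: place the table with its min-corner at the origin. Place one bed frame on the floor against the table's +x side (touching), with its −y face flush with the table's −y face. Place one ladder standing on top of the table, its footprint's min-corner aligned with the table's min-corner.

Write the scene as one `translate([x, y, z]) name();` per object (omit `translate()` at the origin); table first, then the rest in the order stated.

table();
translate([754, 0, 0]) bed_frame();
translate([0, 0, 727]) ladder();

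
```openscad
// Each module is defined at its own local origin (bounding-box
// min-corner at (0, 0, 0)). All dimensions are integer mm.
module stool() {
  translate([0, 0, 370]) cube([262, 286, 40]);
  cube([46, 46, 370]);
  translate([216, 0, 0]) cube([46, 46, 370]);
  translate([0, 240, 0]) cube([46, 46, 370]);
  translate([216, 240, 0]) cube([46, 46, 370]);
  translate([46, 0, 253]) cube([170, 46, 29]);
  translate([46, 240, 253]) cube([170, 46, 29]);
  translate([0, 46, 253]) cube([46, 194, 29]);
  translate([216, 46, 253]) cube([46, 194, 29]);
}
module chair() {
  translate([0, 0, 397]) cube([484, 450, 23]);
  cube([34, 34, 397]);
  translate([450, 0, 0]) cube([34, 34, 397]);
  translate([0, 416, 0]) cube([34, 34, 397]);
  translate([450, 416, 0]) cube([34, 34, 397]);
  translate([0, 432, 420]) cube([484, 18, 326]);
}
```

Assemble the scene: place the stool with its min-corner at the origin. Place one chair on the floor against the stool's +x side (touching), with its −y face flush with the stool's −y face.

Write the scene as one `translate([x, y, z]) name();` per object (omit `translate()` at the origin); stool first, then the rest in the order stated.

stool();
translate([262, 0, 0]) chair();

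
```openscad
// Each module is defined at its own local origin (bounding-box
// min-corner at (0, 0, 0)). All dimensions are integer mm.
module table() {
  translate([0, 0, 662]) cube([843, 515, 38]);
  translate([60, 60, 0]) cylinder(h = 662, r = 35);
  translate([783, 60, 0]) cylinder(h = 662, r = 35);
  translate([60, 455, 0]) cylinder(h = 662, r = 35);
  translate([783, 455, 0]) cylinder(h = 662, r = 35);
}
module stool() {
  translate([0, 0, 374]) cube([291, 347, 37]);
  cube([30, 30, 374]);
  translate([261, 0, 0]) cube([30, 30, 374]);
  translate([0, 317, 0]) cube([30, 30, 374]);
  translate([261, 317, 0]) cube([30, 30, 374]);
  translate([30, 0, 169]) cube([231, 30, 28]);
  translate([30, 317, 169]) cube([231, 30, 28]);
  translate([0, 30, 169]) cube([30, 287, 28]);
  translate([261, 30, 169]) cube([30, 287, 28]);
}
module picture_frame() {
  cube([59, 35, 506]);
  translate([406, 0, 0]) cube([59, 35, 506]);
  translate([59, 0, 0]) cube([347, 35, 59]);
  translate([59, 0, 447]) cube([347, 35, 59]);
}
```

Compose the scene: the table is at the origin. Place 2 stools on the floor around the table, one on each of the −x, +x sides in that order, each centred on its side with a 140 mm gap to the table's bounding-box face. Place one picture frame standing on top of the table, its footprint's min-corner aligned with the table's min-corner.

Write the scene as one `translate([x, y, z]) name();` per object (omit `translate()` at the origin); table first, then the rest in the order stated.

table();
translate([-431, 84, 0]) stool();
translate([983, 84, 0]) stool();
translate([0, 0, 700]) picture_frame();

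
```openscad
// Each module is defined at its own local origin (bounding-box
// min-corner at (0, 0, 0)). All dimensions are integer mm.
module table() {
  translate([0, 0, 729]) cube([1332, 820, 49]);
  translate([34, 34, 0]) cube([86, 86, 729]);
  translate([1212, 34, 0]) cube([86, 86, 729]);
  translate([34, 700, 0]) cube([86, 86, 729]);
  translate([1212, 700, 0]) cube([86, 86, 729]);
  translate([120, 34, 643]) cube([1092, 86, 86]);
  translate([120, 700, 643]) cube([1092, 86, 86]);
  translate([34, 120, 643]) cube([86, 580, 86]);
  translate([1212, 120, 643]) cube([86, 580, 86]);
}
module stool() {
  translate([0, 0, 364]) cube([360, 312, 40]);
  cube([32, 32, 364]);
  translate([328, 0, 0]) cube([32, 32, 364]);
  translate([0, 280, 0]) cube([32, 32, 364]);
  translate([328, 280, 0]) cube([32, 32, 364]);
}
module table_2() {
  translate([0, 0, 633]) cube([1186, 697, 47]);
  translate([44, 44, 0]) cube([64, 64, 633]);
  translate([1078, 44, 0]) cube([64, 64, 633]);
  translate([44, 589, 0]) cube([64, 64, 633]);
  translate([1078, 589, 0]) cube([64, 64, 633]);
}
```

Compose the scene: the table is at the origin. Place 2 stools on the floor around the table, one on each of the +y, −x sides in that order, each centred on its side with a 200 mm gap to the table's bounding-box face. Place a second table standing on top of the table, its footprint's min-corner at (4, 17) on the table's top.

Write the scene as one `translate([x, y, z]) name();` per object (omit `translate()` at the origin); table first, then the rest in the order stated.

table();
translate([486, 1020, 0]) stool();
translate([-560, 254, 0]) stool();
translate([4, 17, 778]) table_2();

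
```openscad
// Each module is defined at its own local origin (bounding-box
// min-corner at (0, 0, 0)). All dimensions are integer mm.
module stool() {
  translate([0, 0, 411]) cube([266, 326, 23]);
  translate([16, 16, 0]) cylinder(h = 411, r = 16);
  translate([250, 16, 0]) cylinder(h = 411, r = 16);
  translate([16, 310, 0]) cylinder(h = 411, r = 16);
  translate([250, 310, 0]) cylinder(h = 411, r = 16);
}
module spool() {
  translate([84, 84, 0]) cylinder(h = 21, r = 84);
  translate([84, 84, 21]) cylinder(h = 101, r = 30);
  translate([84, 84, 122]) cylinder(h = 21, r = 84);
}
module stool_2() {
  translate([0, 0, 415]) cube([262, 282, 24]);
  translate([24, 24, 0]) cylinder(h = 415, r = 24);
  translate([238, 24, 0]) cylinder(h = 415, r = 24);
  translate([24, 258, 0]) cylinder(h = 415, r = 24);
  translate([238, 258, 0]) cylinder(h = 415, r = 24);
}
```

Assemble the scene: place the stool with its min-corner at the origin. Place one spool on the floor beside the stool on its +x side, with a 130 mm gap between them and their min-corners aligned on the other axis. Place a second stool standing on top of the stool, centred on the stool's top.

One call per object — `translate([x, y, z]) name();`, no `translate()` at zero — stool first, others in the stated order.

stool();
translate([396, 0, 0]) spool();
translate([2, 22, 434]) stool_2();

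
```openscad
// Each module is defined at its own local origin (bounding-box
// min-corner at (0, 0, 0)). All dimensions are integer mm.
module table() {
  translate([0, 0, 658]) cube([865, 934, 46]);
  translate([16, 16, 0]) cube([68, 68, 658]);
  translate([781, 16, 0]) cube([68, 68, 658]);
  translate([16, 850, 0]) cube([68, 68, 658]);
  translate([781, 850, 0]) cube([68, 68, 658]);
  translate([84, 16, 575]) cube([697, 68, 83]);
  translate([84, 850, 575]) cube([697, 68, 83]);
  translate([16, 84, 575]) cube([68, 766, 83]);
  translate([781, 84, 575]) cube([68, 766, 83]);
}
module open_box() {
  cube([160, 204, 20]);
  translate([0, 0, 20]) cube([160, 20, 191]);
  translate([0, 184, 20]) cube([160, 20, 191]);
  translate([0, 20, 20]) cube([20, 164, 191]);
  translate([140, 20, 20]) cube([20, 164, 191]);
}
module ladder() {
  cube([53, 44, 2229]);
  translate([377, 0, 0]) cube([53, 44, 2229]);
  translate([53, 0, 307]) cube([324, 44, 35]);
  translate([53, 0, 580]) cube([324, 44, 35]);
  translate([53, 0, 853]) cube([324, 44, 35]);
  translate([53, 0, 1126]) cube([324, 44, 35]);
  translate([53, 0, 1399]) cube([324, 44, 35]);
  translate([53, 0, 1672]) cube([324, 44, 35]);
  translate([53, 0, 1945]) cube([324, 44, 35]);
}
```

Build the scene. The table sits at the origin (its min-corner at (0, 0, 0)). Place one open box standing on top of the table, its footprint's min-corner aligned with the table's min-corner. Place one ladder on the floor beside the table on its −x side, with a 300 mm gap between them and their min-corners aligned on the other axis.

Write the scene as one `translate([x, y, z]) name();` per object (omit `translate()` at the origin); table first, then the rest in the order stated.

table();
translate([0, 0, 704]) open_box();
translate([-730, 0, 0]) ladder();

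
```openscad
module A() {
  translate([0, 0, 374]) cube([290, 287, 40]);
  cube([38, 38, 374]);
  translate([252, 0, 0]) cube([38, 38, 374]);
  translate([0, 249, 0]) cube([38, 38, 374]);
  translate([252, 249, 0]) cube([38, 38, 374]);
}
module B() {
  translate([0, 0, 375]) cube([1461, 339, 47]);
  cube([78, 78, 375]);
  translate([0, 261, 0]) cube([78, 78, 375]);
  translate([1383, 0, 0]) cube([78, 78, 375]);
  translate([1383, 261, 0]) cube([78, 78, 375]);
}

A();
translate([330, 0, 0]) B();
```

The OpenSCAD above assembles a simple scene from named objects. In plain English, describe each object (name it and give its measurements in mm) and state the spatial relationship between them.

A is a four-legged stool. The seat is a 290×287×40 mm slab whose top surface is at z = 414 mm; four square legs, each 38×38 mm in cross-section, run from the floor (z = 0) to the underside of the seat, each flush with a corner of the seat.

B is a long wooden bench with a 1461 mm (x) × 339 mm (y) seat, 47 mm thick, its top surface 422 mm above the floor. Four 78 mm square legs at the seat corners, flush with the edges, run from z = 0 to the seat underside.

The bench is on the floor beside the stool on its +x side.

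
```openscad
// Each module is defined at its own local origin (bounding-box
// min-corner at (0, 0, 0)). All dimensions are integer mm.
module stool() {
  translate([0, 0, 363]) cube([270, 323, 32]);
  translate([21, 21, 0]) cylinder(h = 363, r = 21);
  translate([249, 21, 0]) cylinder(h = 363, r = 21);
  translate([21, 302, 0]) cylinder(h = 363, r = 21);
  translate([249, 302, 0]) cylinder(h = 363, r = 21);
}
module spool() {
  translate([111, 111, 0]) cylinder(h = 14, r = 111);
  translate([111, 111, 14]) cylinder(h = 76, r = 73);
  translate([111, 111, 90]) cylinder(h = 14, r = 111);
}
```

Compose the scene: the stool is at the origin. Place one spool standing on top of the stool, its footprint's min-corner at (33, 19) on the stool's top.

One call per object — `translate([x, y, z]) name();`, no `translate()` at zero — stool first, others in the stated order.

stool();
translate([33, 19, 395]) spool();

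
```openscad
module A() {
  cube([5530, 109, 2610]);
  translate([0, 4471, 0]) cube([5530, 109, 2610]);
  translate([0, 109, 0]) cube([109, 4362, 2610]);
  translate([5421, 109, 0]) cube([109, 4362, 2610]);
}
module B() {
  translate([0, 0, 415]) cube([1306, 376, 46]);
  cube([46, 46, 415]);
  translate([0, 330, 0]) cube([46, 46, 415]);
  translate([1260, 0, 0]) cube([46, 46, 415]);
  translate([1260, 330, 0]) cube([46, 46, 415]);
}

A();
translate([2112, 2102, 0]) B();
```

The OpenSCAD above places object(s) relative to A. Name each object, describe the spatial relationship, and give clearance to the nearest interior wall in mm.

Clearances: x = 2003, y = 1993; minimum 1993 mm.

A is a house frame. B is a bench. The bench sits inside the house frame, centred. The clearance to the nearest interior wall is 1993 mm.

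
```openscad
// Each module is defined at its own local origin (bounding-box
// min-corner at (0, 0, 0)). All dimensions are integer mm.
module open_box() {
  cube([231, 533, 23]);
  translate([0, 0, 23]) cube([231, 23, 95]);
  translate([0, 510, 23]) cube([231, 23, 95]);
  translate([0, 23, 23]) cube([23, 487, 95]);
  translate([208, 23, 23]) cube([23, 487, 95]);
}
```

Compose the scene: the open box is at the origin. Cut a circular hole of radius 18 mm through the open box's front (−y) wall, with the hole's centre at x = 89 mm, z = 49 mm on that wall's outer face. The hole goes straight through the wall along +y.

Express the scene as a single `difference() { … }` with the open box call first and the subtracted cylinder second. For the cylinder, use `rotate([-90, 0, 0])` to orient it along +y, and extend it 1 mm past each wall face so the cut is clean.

difference() {
  open_box();
  translate([89, -1, 49]) rotate([-90, 0, 0]) cylinder(h = 25, r = 18);
}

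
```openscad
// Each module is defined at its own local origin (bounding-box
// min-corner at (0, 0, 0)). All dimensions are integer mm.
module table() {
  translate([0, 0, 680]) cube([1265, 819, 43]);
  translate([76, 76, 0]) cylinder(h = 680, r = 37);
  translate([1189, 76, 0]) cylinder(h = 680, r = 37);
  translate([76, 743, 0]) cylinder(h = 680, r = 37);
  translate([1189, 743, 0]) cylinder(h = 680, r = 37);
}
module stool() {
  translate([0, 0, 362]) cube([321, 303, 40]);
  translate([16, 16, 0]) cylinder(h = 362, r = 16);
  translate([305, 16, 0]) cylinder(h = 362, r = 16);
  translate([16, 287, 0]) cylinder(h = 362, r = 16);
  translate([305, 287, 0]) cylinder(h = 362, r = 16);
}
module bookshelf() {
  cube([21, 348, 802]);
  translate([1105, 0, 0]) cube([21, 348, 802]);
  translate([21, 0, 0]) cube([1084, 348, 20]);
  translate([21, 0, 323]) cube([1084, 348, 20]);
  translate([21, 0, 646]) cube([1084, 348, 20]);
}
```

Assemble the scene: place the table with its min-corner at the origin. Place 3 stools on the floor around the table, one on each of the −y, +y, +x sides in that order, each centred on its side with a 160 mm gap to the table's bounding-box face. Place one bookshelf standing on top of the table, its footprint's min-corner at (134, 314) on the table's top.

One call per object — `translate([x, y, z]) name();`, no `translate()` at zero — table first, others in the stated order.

table();
translate([472, -463, 0]) stool();
translate([472, 979, 0]) stool();
translate([1425, 258, 0]) stool();
translate([134, 314, 723]) bookshelf();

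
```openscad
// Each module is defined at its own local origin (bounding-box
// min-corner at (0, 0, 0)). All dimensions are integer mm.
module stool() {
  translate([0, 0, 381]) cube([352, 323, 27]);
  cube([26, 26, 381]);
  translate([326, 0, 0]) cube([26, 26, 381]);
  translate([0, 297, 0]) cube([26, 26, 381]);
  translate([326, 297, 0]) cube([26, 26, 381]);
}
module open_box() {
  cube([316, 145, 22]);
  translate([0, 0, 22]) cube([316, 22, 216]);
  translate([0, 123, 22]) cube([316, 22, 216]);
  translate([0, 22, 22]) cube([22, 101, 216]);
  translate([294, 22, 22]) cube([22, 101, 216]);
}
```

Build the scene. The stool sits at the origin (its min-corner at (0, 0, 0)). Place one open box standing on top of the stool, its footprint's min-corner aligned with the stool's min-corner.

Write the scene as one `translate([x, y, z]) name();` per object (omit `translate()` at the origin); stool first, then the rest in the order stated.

stool();
translate([0, 0, 408]) open_box();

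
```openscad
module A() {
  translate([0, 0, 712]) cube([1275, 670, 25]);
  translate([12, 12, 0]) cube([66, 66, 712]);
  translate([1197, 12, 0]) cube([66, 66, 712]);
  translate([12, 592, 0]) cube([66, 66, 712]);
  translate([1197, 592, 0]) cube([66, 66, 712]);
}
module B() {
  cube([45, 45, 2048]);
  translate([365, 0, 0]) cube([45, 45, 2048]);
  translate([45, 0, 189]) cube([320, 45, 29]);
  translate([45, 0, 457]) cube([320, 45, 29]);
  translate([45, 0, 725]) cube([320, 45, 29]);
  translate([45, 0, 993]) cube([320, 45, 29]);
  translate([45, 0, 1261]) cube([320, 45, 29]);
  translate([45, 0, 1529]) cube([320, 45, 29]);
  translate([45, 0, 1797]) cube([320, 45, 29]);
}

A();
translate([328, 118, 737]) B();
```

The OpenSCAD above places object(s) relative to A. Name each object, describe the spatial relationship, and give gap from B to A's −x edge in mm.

A is a table. B is a ladder. The ladder is on top of the table. The gap from the ladder to the table's −x edge is 328 mm.

The ladder's min-x is at 328; the table's min-x is 0; gap = 328 mm.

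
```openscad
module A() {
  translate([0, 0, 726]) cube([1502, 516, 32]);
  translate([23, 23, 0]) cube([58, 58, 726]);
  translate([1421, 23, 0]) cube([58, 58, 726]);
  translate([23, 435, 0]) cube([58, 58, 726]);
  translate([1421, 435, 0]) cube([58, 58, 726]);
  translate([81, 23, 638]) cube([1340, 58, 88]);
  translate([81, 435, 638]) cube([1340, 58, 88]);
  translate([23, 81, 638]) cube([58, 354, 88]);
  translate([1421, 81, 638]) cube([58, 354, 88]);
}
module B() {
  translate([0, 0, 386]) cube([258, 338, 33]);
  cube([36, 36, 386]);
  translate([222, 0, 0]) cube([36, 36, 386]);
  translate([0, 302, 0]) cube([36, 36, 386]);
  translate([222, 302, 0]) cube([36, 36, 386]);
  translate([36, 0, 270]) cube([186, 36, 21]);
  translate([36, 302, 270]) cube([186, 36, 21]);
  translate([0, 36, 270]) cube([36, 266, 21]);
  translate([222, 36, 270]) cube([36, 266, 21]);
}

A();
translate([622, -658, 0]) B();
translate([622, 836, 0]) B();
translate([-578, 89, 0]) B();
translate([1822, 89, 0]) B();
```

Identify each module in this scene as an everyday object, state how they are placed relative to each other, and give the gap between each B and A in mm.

Each stool's nearest face is 320 mm from the table's bounding box.

A is a table. B is a stool. Four stools sit around the table at the −y, +y, −x, +x sides. The gap between each stool and the table is 320 mm.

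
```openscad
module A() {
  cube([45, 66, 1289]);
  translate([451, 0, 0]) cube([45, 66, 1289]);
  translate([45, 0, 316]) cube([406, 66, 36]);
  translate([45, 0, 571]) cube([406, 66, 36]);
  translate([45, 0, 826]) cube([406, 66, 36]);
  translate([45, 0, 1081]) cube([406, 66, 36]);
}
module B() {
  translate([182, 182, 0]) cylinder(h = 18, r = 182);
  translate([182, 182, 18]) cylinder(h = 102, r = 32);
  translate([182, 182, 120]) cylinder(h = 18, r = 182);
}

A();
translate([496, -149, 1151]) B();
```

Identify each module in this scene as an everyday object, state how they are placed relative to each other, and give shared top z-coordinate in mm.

A is a ladder. B is a spool. The spool is beside the ladder with their tops flush at z = 1289. The shared top z-coordinate is 1289 mm.

Both tops at z = 1289 mm.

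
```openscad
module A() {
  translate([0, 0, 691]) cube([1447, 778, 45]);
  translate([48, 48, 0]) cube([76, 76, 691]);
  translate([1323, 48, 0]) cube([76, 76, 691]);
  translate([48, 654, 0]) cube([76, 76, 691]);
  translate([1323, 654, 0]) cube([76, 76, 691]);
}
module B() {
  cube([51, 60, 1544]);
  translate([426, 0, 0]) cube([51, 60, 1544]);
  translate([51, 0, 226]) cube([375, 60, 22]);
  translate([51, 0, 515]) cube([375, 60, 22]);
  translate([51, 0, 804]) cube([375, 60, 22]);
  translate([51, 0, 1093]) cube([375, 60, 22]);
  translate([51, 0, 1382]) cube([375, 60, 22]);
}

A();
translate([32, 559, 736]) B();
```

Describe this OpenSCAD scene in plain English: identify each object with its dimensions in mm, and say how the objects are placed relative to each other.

A is a table with a 1447×778 mm rectangular top, 45 mm thick, top surface at z = 736 mm, supported by four 76×76 mm square legs, each inset 48 mm from the nearest pair of top edges, running from the floor.

B is a straight ladder. Two 51×60 mm vertical rails, 1544 mm tall, stand 477 mm apart (outside-to-outside) with their front faces coplanar on the −y side. 5 rungs, each 60 mm deep and 22 mm tall, span between the inner faces of the rails, front faces flush with the rails. The lowest rung's underside is at z = 226 mm and rungs are spaced 289 mm apart (underside to underside).

The ladder is on top of the table.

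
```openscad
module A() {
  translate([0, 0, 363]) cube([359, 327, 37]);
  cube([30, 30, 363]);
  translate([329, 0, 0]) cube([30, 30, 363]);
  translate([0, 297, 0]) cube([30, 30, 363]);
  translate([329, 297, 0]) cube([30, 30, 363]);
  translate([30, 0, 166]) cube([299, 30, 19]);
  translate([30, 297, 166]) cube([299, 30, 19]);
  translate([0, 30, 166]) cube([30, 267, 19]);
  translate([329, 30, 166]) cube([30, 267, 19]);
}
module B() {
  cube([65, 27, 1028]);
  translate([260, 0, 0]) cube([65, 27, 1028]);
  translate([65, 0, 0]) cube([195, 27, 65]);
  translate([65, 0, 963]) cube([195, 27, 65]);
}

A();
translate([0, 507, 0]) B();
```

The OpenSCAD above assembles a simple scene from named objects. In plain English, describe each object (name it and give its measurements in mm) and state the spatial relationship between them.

A is a simple wooden stool: a rectangular seat 359 mm (x) by 327 mm (y), 37 mm thick, top face at z = 400 mm, on four square legs, each 30×30 mm in cross-section. The legs rest on z = 0, each flush with a corner of the seat. Four stretchers, 30 mm wide and 19 mm tall, connect adjacent legs with their undersides at z = 166 mm, each running between the inner faces of the legs it joins and aligned with the legs' outer faces on the other axis.

B is a rectangular picture frame lying in the x–z plane (depth along y). The opening is 195 mm wide (x) by 898 mm tall (z), surrounded by a border 65 mm wide on all four sides. The frame is 27 mm deep and is made of two full-height vertical stiles with two horizontal rails fitted between them.

The picture frame is on the floor beside the stool on its +y side.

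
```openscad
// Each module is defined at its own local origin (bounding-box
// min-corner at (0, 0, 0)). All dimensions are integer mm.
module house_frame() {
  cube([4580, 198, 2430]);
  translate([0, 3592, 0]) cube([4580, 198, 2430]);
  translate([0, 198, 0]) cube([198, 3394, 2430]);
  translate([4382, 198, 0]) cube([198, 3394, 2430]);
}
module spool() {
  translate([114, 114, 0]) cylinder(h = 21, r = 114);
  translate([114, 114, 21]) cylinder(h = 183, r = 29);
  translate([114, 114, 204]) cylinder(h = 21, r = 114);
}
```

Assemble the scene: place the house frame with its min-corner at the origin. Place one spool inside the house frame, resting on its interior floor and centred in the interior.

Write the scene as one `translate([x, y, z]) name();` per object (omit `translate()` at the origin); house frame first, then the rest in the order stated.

house_frame();
translate([2176, 1781, 0]) spool();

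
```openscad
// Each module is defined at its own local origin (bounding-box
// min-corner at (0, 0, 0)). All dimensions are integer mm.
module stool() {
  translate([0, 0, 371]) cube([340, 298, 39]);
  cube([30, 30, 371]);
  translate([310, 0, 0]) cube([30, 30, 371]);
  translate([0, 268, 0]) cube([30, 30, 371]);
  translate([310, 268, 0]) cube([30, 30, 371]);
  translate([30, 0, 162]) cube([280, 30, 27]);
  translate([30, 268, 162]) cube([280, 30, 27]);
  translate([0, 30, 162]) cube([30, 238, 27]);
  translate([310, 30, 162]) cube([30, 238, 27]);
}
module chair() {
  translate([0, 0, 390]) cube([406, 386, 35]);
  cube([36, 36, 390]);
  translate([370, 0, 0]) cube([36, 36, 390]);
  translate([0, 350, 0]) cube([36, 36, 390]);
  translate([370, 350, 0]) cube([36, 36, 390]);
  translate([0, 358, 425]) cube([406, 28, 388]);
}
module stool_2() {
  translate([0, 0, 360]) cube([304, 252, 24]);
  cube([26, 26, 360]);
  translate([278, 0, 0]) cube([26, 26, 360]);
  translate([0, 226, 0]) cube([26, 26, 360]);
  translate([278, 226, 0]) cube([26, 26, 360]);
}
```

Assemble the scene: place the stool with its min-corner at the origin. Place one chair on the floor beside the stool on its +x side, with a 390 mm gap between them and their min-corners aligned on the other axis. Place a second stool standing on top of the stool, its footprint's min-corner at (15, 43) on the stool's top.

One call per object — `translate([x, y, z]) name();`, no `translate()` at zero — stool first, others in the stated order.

stool();
translate([730, 0, 0]) chair();
translate([15, 43, 410]) stool_2();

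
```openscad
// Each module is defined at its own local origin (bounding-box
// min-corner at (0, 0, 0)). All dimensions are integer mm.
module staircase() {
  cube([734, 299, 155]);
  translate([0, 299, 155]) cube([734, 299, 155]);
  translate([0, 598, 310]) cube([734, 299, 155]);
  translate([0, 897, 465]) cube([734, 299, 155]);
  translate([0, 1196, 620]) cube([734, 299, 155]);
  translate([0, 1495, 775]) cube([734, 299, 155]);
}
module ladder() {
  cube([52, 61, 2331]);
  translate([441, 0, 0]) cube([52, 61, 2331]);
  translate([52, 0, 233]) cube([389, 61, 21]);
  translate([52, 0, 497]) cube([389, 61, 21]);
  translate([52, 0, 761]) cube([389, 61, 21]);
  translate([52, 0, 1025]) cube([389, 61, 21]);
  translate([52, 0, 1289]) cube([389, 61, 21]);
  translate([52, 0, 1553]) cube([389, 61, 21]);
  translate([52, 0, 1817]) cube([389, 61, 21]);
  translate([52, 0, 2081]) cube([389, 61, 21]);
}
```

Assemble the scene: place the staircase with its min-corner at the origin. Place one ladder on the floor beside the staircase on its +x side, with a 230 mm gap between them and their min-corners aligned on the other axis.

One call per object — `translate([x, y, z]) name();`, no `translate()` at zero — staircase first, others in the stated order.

staircase();
translate([964, 0, 0]) ladder();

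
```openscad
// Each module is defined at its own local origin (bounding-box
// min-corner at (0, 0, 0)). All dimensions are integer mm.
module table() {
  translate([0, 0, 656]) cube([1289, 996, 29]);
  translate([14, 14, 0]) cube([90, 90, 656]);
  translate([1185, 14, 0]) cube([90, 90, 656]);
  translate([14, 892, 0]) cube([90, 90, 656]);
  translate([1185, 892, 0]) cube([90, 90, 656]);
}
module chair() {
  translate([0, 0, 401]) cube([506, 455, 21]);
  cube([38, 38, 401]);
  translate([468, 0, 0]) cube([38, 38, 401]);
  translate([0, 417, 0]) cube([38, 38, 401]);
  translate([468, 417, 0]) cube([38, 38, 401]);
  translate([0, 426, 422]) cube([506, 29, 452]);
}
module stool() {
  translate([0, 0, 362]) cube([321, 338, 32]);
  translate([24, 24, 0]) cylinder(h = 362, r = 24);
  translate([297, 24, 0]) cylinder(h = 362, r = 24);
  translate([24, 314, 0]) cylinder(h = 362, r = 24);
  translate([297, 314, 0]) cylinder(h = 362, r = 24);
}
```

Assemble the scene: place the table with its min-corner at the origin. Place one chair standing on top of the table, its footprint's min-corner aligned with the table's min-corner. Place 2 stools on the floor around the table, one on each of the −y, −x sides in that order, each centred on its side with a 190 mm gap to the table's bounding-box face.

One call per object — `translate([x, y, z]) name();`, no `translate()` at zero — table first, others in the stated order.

table();
translate([0, 0, 685]) chair();
translate([484, -528, 0]) stool();
translate([-511, 329, 0]) stool();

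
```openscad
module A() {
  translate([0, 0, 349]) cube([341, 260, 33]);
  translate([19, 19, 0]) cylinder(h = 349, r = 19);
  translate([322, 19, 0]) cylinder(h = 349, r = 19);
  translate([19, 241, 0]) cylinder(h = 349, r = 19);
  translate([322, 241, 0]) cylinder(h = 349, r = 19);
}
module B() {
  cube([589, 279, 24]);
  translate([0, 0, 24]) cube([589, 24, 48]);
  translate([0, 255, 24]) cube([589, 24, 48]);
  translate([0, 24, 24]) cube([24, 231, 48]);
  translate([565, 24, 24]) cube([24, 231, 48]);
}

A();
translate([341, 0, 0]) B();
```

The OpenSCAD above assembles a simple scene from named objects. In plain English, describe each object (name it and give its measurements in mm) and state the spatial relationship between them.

A is a four-legged stool. The seat is 341×260 mm, 33 mm thick, top at z = 382 mm. It stands on four round legs, each 38 mm in diameter, from z = 0 to the seat underside, each leg's axis is inset half a diameter from the nearest pair of seat edges (so the leg's bounding box is flush with the corner).

B is an open-topped rectangular box: outside dimensions 589×279×72 mm, with a uniform wall and base thickness of 24 mm. The base is a full 589×279 slab on the floor; four walls sit on top of the base. The front and back walls (the −y and +y sides) span the full width; the two side walls fit between them.

The open box is against the stool's +x side, with their −y faces flush.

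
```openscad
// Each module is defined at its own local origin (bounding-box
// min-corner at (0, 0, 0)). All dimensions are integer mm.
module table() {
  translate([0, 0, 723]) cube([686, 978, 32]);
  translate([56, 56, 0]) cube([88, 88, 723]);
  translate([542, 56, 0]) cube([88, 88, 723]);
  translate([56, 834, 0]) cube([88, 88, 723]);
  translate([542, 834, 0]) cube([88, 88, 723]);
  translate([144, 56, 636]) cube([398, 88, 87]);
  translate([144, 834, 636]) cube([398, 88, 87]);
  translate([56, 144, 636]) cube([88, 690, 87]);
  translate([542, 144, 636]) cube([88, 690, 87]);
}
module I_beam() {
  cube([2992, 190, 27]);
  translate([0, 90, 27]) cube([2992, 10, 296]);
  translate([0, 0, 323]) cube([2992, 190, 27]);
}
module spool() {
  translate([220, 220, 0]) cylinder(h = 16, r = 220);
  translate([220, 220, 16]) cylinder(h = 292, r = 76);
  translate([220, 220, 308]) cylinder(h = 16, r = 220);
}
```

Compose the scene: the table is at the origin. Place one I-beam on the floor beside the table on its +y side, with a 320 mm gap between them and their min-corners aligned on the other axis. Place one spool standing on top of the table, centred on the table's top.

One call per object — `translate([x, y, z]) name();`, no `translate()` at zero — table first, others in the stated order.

table();
translate([0, 1298, 0]) I_beam();
translate([123, 269, 755]) spool();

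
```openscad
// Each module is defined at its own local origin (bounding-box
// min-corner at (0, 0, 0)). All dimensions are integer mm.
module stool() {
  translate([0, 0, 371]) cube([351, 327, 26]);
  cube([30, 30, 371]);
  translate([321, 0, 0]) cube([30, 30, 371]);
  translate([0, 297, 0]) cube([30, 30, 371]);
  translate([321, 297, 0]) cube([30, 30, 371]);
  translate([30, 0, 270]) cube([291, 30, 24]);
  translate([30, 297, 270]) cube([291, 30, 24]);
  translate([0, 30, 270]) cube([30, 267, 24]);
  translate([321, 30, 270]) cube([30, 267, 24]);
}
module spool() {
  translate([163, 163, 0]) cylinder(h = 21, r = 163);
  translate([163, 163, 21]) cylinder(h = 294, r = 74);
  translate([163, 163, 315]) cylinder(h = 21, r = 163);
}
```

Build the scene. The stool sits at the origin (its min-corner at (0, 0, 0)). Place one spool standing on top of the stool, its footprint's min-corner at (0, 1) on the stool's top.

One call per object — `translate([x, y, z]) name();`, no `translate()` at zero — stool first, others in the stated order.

stool();
translate([0, 1, 397]) spool();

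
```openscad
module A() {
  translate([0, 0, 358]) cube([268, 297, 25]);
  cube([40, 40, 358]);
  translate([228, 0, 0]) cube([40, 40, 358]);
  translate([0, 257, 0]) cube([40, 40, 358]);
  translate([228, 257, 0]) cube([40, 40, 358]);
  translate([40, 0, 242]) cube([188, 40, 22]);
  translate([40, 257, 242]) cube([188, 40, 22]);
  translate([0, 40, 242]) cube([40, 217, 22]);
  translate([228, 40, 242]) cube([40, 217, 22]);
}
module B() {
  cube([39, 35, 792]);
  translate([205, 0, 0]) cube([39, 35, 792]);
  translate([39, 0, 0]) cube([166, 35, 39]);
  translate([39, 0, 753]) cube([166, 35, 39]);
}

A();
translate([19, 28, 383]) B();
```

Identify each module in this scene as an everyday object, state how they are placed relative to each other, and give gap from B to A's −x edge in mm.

A is a stool. B is a picture frame. The picture frame is on top of the stool. The gap from the picture frame to the stool's −x edge is 19 mm.

The picture frame's min-x is at 19; the stool's min-x is 0; gap = 19 mm.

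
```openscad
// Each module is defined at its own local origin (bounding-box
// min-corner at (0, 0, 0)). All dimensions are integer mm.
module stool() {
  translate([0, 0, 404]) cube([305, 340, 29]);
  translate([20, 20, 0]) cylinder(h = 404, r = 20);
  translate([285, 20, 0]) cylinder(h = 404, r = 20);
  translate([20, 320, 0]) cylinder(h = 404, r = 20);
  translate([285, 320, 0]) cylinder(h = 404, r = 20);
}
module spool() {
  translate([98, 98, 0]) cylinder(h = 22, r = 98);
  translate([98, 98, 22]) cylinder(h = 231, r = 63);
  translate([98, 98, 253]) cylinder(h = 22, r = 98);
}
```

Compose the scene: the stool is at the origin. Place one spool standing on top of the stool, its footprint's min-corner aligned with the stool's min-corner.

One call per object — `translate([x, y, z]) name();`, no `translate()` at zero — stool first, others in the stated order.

stool();
translate([0, 0, 433]) spool();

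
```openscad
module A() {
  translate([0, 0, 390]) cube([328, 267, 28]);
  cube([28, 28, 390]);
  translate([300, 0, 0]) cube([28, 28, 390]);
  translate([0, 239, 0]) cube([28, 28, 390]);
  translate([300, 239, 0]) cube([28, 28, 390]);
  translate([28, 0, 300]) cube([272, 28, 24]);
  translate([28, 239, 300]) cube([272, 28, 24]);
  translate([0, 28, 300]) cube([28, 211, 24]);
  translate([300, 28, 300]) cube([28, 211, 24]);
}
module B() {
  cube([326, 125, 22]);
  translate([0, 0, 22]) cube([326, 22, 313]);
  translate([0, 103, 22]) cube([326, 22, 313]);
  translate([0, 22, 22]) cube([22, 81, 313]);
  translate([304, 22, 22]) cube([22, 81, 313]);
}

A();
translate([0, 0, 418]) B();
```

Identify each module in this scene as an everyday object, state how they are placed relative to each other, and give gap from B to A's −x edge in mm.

The open box's min-x is at 0; the stool's min-x is 0; gap = 0 mm.

A is a stool. B is an open box. The open box is on top of the stool. The gap from the open box to the stool's −x edge is 0 mm.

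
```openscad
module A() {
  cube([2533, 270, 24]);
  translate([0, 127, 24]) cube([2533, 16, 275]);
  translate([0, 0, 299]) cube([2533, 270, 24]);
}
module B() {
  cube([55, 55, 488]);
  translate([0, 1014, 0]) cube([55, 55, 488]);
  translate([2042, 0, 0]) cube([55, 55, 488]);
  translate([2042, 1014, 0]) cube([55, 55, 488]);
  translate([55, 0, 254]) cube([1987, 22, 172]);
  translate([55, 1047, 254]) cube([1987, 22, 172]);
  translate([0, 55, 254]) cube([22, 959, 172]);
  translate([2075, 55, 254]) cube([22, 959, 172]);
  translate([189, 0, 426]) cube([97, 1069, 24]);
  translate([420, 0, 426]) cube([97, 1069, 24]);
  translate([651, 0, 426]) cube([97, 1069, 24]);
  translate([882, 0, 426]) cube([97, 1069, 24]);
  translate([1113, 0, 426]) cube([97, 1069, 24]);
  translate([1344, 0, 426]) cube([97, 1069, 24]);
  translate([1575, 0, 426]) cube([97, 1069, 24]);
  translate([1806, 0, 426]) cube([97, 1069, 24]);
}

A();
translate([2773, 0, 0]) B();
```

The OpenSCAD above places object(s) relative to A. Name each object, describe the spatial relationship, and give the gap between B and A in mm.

The bed frame's nearest face is 240 mm from the I-beam's +x face.

A is an I-beam. B is a bed frame. The bed frame is on the floor beside the I-beam on its +x side. The gap between the bed frame and the I-beam is 240 mm.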